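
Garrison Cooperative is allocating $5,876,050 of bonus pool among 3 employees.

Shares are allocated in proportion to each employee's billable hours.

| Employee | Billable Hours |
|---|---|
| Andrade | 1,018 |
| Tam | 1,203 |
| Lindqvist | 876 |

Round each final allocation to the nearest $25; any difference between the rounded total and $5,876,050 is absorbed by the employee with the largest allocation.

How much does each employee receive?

Andrade: $1,931,500 · Tam: $2,282,475 · Lindqvist: $1,662,075

Combined billable hours = 3,097.
Proportional shares: Andrade 1,018/3,097 × $5,876,050 = 1,931,488.18; Tam 1,203/3,097 × $5,876,050 = 2,282,495.37; Lindqvist 876/3,097 × $5,876,050 = 1,662,066.45.
At nearest $25: Andrade $1,931,500; Tam $2,282,500; Lindqvist $1,662,075. Sum = $5,876,075.
Difference $5,876,050 − $5,876,075 = −$25 applied to largest allocation (Tam): Tam becomes $2,282,475.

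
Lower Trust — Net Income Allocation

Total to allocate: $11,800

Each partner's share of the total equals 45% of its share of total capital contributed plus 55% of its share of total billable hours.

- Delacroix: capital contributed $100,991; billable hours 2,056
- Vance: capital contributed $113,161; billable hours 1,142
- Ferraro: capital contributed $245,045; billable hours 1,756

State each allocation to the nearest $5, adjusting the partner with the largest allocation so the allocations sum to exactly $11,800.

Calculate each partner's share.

Delacroix: $3,860; Vance: $2,805; Ferraro: $5,135

Totals — capital contributed 459,197, billable hours 4,954.
Combined weights (45% capital contributed + 55% billable hours): Delacroix 0.3272; Vance 0.2377; Ferraro 0.4351.
Pro-rata amounts: Delacroix 3,861.29; Vance 2,804.64; Ferraro 5,134.07.
Rounded to nearest $5: Delacroix $3,860; Vance $2,805; Ferraro $5,135. Sum = $11,800.
Sum already equals the total — no adjustment.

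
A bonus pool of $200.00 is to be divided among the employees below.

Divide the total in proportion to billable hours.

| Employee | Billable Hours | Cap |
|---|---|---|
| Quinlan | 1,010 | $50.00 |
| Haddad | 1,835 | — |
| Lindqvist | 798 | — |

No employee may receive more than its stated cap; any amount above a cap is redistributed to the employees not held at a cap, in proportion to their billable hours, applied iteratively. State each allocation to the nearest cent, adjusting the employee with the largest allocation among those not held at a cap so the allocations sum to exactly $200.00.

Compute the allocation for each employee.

Quinlan: $50.00 | Haddad: $104.54 | Lindqvist: $45.46

Combined billable hours = 3,643.
Pro-rata shares before constraints: Quinlan 55.4488; Haddad 100.7411; Lindqvist 43.8100.
Capped: Quinlan ($50.00); remaining pool $150.00 reallocated over remaining billable hours 2,633.
Remaining shares: Haddad 104.5385 → $104.54; Lindqvist 45.4615 → $45.46.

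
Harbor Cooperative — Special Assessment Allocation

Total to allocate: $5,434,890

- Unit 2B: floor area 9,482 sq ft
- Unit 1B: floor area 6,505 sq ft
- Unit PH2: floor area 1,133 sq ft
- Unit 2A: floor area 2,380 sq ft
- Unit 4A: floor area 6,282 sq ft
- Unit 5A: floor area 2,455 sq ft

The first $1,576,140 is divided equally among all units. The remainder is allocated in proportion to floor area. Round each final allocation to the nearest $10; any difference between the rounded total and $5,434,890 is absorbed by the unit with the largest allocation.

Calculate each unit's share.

Unit 2B: $1,558,460 · Unit 1B: $1,151,640 · Unit PH2: $417,520 · Unit 2A: $587,930 · Unit 4A: $1,121,160 · Unit 5A: $598,180

$1,576,140 shared equally gives $262,690 per unit.
Remainder $3,858,750 by floor area (total 28,237): Unit 2B 1,295,770.35 → $1,295,770; Unit 1B 888,946.02 → $888,950; Unit PH2 154,831.03 → $154,830; Unit 2A 325,240.82 → $325,240; Unit 4A 858,471.77 → $858,470; Unit 5A 335,490.00 → $335,490.
Totals: Unit 2B $262,690 + $1,295,770 = $1,558,460; Unit 1B $262,690 + $888,950 = $1,151,640; Unit PH2 $262,690 + $154,830 = $417,520; Unit 2A $262,690 + $325,240 = $587,930; Unit 4A $262,690 + $858,470 = $1,121,160; Unit 5A $262,690 + $335,490 = $598,180.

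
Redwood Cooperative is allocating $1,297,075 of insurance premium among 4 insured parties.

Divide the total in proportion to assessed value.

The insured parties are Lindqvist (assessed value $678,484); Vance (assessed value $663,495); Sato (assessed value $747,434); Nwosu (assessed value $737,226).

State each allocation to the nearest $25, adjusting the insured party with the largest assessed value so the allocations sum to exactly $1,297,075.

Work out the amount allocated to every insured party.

Lindqvist: $311,350; Vance: $304,450; Sato: $342,975; Nwosu: $338,300

Total assessed value = 678,484 + 663,495 + 747,434 + 737,226 = 2,826,639.
Proportional shares: Lindqvist 311,339.59; Vance 304,461.51; Sato 342,979.05; Nwosu 338,294.85.
After rounding ($25): Lindqvist $311,350; Vance $304,450; Sato $342,975; Nwosu $338,300. Sum = $1,297,075.
No rounding difference to absorb.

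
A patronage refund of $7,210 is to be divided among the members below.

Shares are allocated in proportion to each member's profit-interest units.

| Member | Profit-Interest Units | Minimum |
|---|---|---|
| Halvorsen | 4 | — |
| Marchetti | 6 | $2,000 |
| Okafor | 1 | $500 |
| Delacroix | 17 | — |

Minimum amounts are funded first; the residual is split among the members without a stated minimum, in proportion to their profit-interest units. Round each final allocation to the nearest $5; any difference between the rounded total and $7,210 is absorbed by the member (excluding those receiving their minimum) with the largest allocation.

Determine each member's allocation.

Halvorsen: $895 · Marchetti: $2,000 · Okafor: $500 · Delacroix: $3,815

Minimums first: Marchetti $2,000; Okafor $500. Residual $4,710.
Residual split over remaining profit-interest units 21: Halvorsen 897.14 → $895; Delacroix 3,812.86 → $3,815.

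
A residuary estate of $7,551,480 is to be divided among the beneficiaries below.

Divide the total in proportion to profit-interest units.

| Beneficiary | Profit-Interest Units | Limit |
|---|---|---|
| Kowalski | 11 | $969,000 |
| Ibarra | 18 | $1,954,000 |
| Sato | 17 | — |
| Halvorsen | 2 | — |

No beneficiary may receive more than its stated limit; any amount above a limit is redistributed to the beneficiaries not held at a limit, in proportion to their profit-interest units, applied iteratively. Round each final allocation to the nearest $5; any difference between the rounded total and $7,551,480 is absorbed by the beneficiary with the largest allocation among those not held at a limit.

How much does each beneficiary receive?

Kowalski: $969,000 | Ibarra: $1,954,000 | Sato: $4,141,270 | Halvorsen: $487,210

Profit-interest units total: 48.
Proportional shares (ignoring caps): Kowalski 1,730,547.50; Ibarra 2,831,805.00; Sato 2,674,482.50; Halvorsen 314,645.00.
Capped: Kowalski ($969,000), Ibarra ($1,954,000); remaining pool $4,628,480 reallocated over remaining profit-interest units 19.
Redistributed shares: Sato 4,141,271.58 → $4,141,270; Halvorsen 487,208.42 → $487,210.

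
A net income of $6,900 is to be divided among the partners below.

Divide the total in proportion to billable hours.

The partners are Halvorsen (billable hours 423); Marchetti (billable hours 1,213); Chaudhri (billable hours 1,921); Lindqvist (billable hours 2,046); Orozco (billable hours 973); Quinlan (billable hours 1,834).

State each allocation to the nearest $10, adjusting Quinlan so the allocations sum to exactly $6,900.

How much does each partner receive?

Total billable hours = 8,410.
Unrounded shares: Halvorsen 423/8,410 × $6,900 = 347.05; Marchetti 1,213/8,410 × $6,900 = 995.21; Chaudhri 1,921/8,410 × $6,900 = 1,576.09; Lindqvist 2,046/8,410 × $6,900 = 1,678.64; Orozco 973/8,410 × $6,900 = 798.30; Quinlan 1,834/8,410 × $6,900 = 1,504.71.
After rounding ($10): Halvorsen $350; Marchetti $1,000; Chaudhri $1,580; Lindqvist $1,680; Orozco $800; Quinlan $1,500. Sum = $6,910.
Difference $6,900 − $6,910 = −$10 applied to Quinlan: Quinlan becomes $1,490.

Halvorsen: $350 · Marchetti: $1,000 · Chaudhri: $1,580 · Lindqvist: $1,680 · Orozco: $800 · Quinlan: $1,490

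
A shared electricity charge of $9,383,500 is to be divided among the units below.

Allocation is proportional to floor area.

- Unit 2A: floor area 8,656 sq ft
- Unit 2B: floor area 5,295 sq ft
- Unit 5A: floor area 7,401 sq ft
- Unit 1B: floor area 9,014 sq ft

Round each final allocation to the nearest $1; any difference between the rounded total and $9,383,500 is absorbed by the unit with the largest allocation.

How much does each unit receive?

Unit 2A: $2,674,820 | Unit 2B: $1,636,226 | Unit 5A: $2,287,008 | Unit 1B: $2,785,446

Combined floor area = 30,366.
Unrounded shares: Unit 2A 8,656/30,366 × $9,383,500 = 2,674,819.73; Unit 2B 5,295/30,366 × $9,383,500 = 1,636,225.80; Unit 5A 7,401/30,366 × $9,383,500 = 2,287,007.95; Unit 1B 9,014/30,366 × $9,383,500 = 2,785,446.52.
After rounding ($1): Unit 2A $2,674,820; Unit 2B $1,636,226; Unit 5A $2,287,008; Unit 1B $2,785,447. Sum = $9,383,501.
Difference $9,383,500 − $9,383,501 = −$1 applied to largest allocation (Unit 1B): Unit 1B becomes $2,785,446.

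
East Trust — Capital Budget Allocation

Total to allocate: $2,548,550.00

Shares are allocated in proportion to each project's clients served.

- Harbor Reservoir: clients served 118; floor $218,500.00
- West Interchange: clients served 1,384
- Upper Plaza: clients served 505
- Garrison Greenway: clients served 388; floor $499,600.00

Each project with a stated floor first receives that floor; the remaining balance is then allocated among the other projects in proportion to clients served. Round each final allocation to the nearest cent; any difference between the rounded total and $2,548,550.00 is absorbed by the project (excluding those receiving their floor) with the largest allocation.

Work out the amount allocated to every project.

Guaranteed amounts: Harbor Reservoir $218,500.00; Garrison Greenway $499,600.00. Residual $1,830,450.00.
Residual split over remaining clients served 1,889: West Interchange 1,341,102.5940 → $1,341,102.59; Upper Plaza 489,347.4060 → $489,347.41.

Harbor Reservoir: $218,500.00 · West Interchange: $1,341,102.59 · Upper Plaza: $489,347.41 · Garrison Greenway: $499,600.00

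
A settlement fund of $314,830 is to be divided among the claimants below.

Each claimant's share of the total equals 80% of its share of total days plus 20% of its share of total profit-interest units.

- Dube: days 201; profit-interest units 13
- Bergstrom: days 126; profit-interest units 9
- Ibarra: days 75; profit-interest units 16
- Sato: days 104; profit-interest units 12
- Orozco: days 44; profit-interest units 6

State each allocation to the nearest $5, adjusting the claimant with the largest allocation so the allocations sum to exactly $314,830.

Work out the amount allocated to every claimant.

Days total 550; profit-interest units total 56.
Blended shares (80% days + 20% profit-interest units): Dube 0.3388; Bergstrom 0.2154; Ibarra 0.1662; Sato 0.1941; Orozco 0.0854.
Proportional shares: Dube 106,661.95; Bergstrom 67,819.29; Ibarra 52,335.38; Sato 61,117.91; Orozco 26,895.48.
After rounding ($5): Dube $106,660; Bergstrom $67,820; Ibarra $52,335; Sato $61,120; Orozco $26,895. Sum = $314,830.
No rounding difference to absorb.

Dube: $106,660; Bergstrom: $67,820; Ibarra: $52,335; Sato: $61,120; Orozco: $26,895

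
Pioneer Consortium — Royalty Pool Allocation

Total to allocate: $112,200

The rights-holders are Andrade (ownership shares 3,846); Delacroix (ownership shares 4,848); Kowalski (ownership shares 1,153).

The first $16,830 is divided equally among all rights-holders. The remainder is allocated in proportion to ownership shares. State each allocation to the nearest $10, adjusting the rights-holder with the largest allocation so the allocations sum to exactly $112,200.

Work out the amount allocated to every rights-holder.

First tranche $16,830 split equally: $5,610 each.
Remainder $95,370 by ownership shares (total 9,847): Andrade 37,249.21 → $37,250; Delacroix 46,953.77 → $46,950; Kowalski 11,167.02 → $11,170.
Totals: Andrade $5,610 + $37,250 = $42,860; Delacroix $5,610 + $46,950 = $52,560; Kowalski $5,610 + $11,170 = $16,780.

Andrade: $42,860 | Delacroix: $52,560 | Kowalski: $16,780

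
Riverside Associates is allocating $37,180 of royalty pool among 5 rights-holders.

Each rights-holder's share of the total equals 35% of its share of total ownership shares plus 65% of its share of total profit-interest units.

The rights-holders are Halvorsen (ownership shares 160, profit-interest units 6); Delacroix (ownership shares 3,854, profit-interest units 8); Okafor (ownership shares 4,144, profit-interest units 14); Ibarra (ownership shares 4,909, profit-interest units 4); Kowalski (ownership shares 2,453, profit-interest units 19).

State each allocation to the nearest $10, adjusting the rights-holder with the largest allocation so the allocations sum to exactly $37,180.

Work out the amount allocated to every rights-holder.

Halvorsen: $2,980 | Delacroix: $7,020 | Okafor: $10,110 | Ibarra: $6,010 | Kowalski: $11,060

Totals — ownership shares 15,520, profit-interest units 51.
Blended shares (35% ownership shares + 65% profit-interest units): Halvorsen 0.0801; Delacroix 0.1889; Okafor 0.2719; Ibarra 0.1617; Kowalski 0.2975.
Unrounded shares: Halvorsen 2,977.33; Delacroix 7,022.35; Okafor 10,108.68; Ibarra 6,011.48; Kowalski 11,060.15.
Rounded to nearest $10: Halvorsen $2,980; Delacroix $7,020; Okafor $10,110; Ibarra $6,010; Kowalski $11,060. Sum = $37,180.
Sum already equals the total — no adjustment.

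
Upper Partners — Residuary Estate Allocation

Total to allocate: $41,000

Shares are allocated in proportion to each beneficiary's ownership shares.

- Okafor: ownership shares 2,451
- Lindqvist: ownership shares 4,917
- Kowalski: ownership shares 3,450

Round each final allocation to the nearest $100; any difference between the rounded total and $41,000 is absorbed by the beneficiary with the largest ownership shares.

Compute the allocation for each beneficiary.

Okafor: $9,300; Lindqvist: $18,600; Kowalski: $13,100

Combined ownership shares = 2,451 + 4,917 + 3,450 = 10,818.
Raw shares: Okafor 9,289.24; Lindqvist 18,635.33; Kowalski 13,075.43.
After rounding ($100): Okafor $9,300; Lindqvist $18,600; Kowalski $13,100. Sum = $41,000.
Rounded total matches; no reconciliation needed.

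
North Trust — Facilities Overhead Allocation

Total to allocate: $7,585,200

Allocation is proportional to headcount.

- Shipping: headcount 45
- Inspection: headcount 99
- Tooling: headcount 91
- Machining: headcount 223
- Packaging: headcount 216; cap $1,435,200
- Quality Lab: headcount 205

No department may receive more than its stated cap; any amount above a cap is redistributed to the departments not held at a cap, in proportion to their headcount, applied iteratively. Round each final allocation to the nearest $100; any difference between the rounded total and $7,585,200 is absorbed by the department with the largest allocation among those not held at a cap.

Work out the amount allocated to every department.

Sum of headcount: 879.
Pro-rata shares before constraints: Shipping 388,320.82; Inspection 854,305.80; Tooling 785,270.99; Machining 1,924,345.39; Packaging 1,863,939.93; Quality Lab 1,769,017.06.
Capped: Packaging ($1,435,200); remaining pool $6,150,000 reallocated over remaining headcount 663.
Redistributed shares: Shipping 417,420.81 → $417,400; Inspection 918,325.79 → $918,300; Tooling 844,117.65 → $844,100; Machining 2,068,552.04 → $2,068,600; Quality Lab 1,901,583.71 → $1,901,600.

Shipping: $417,400 | Inspection: $918,300 | Tooling: $844,100 | Machining: $2,068,600 | Packaging: $1,435,200 | Quality Lab: $1,901,600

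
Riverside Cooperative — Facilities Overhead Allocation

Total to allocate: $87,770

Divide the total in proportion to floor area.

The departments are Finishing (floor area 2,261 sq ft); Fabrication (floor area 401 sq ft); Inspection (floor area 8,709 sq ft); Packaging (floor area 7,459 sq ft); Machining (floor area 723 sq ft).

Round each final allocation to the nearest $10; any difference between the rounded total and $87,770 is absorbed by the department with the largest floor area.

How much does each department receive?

Finishing: $10,150 · Fabrication: $1,800 · Inspection: $39,090 · Packaging: $33,480 · Machining: $3,250

Combined floor area = 2,261 + 401 + 8,709 + 7,459 + 723 = 19,553.
Pro-rata amounts: Finishing 10,149.23; Fabrication 1,800.02; Inspection 39,093.18; Packaging 33,482.15; Machining 3,245.42.
Rounded to nearest $10: Finishing $10,150; Fabrication $1,800; Inspection $39,090; Packaging $33,480; Machining $3,250. Sum = $87,770.
No rounding difference to absorb.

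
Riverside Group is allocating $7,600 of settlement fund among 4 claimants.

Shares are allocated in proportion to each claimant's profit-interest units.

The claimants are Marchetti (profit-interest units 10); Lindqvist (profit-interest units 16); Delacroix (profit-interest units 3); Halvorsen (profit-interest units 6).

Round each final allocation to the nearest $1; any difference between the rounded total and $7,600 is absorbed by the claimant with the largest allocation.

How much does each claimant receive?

Marchetti: $2,171 | Lindqvist: $3,475 | Delacroix: $651 | Halvorsen: $1,303

Profit-interest units total: 35.
Proportional shares: Marchetti 10/35 × $7,600 = 2,171.43; Lindqvist 16/35 × $7,600 = 3,474.29; Delacroix 3/35 × $7,600 = 651.43; Halvorsen 6/35 × $7,600 = 1,302.86.
After rounding ($1): Marchetti $2,171; Lindqvist $3,474; Delacroix $651; Halvorsen $1,303. Sum = $7,599.
Difference $7,600 − $7,599 = +$1 applied to largest allocation (Lindqvist): Lindqvist becomes $3,475.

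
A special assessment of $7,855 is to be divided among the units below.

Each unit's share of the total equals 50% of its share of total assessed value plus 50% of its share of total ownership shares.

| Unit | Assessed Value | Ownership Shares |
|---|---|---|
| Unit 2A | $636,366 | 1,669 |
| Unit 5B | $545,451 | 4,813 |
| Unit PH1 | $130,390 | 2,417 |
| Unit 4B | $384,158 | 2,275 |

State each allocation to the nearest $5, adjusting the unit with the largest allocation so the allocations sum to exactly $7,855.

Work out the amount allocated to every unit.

Totals — assessed value 1,696,365, ownership shares 11,174.
Blended shares (50% assessed value + 50% ownership shares): Unit 2A 0.2622; Unit 5B 0.3761; Unit PH1 0.1466; Unit 4B 0.2150.
Pro-rata amounts: Unit 2A 2,059.97; Unit 5B 2,954.55; Unit PH1 1,151.43; Unit 4B 1,689.05.
At nearest $5: Unit 2A $2,060; Unit 5B $2,955; Unit PH1 $1,150; Unit 4B $1,690. Sum = $7,855.
Sum already equals the total — no adjustment.

Unit 2A: $2,060 · Unit 5B: $2,955 · Unit PH1: $1,150 · Unit 4B: $1,690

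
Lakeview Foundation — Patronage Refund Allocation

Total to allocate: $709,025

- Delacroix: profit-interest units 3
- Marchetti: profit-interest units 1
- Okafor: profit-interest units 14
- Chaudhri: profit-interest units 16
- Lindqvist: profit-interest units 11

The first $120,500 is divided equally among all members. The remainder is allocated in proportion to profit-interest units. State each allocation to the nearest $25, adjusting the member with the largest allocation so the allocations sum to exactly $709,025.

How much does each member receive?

Delacroix: $63,325; Marchetti: $37,175; Okafor: $207,200; Chaudhri: $233,375; Lindqvist: $167,950

Equal tier: $120,500 ÷ 5 = $24,100 apiece.
Remainder $588,525 by profit-interest units (total 45): Delacroix 39,235.00 → $39,225; Marchetti 13,078.33 → $13,075; Okafor 183,096.67 → $183,100; Chaudhri 209,253.33 → $209,250; Lindqvist 143,861.67 → $143,850.
Rounding difference +$25 on remainder applied to Chaudhri.
Totals: Delacroix $24,100 + $39,225 = $63,325; Marchetti $24,100 + $13,075 = $37,175; Okafor $24,100 + $183,100 = $207,200; Chaudhri $24,100 + $209,275 = $233,375; Lindqvist $24,100 + $143,850 = $167,950.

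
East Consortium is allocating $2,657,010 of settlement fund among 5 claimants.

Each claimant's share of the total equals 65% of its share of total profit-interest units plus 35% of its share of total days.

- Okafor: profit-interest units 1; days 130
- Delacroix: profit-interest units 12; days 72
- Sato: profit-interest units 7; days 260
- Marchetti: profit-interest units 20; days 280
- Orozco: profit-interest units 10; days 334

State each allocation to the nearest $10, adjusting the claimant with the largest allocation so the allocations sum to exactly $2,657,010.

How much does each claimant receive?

Okafor: $146,900 | Delacroix: $476,720 | Sato: $466,500 | Marchetti: $932,810 | Orozco: $634,080

Totals — profit-interest units 50, days 1,076.
Blended shares (65% profit-interest units + 35% days): Okafor 0.0553; Delacroix 0.1794; Sato 0.1756; Marchetti 0.3511; Orozco 0.2386.
Proportional shares: Okafor 146,896.11; Delacroix 476,720.93; Sato 466,497.86; Marchetti 932,817.93; Orozco 634,077.16.
After rounding ($10): Okafor $146,900; Delacroix $476,720; Sato $466,500; Marchetti $932,820; Orozco $634,080. Sum = $2,657,020.
Difference $2,657,010 − $2,657,020 = −$10 applied to largest allocation (Marchetti): Marchetti becomes $932,810.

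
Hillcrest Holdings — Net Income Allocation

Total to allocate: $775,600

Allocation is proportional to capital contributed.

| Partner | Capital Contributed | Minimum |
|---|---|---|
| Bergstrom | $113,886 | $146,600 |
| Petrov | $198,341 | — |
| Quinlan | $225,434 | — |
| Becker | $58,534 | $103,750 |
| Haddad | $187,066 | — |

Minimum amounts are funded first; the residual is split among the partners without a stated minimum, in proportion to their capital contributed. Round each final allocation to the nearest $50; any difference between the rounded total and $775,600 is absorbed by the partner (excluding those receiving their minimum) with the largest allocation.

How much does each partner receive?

Bergstrom: $146,600; Petrov: $170,550; Quinlan: $193,850; Becker: $103,750; Haddad: $160,850

Fund the minimums — Bergstrom $146,600; Becker $103,750. Residual $525,250.
Residual split over remaining capital contributed 610,841: Petrov 170,549.47 → $170,550; Quinlan 193,846.20 → $193,850; Haddad 160,854.32 → $160,850.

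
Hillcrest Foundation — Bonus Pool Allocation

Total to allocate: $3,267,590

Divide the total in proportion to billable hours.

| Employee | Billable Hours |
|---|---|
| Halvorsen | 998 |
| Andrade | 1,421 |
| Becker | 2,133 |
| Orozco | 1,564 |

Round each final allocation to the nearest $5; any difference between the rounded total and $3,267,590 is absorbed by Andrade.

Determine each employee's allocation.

Halvorsen: $533,200; Andrade: $759,200; Becker: $1,139,595; Orozco: $835,595

Combined billable hours = 6,116.
Unrounded shares: Halvorsen 998/6,116 × $3,267,590 = 533,200.59; Andrade 1,421/6,116 × $3,267,590 = 759,196.43; Becker 2,133/6,116 × $3,267,590 = 1,139,596.05; Orozco 1,564/6,116 × $3,267,590 = 835,596.92.
At nearest $5: Halvorsen $533,200; Andrade $759,195; Becker $1,139,595; Orozco $835,595. Sum = $3,267,585.
Difference $3,267,590 − $3,267,585 = +$5 applied to Andrade: Andrade becomes $759,200.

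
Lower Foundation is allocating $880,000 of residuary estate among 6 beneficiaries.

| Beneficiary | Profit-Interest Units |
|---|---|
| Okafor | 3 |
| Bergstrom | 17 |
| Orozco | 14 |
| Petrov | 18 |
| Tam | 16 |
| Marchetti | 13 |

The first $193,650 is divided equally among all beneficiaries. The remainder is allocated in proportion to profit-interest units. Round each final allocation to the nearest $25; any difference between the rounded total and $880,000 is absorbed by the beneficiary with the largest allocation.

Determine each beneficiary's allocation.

Okafor: $57,700 · Bergstrom: $176,325 · Orozco: $150,900 · Petrov: $184,800 · Tam: $167,850 · Marchetti: $142,425

$193,650 shared equally gives $32,275 per beneficiary.
Remainder $686,350 by profit-interest units (total 81): Okafor 25,420.37 → $25,425; Bergstrom 144,048.77 → $144,050; Orozco 118,628.40 → $118,625; Petrov 152,522.22 → $152,525; Tam 135,575.31 → $135,575; Marchetti 110,154.94 → $110,150.
Totals: Okafor $32,275 + $25,425 = $57,700; Bergstrom $32,275 + $144,050 = $176,325; Orozco $32,275 + $118,625 = $150,900; Petrov $32,275 + $152,525 = $184,800; Tam $32,275 + $135,575 = $167,850; Marchetti $32,275 + $110,150 = $142,425.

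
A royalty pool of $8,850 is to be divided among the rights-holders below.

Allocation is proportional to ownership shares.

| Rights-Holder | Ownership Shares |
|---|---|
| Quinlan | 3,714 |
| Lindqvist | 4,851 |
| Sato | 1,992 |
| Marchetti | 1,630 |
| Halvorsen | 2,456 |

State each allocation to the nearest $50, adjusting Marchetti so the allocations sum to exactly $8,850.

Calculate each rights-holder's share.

Quinlan: $2,250 · Lindqvist: $2,950 · Sato: $1,200 · Marchetti: $950 · Halvorsen: $1,500

Ownership shares total: 14,643.
Unrounded shares: Quinlan 3,714/14,643 × $8,850 = 2,244.68; Lindqvist 4,851/14,643 × $8,850 = 2,931.87; Sato 1,992/14,643 × $8,850 = 1,203.93; Marchetti 1,630/14,643 × $8,850 = 985.15; Halvorsen 2,456/14,643 × $8,850 = 1,484.37.
Rounded to nearest $50: Quinlan $2,250; Lindqvist $2,950; Sato $1,200; Marchetti $1,000; Halvorsen $1,500. Sum = $8,900.
Difference $8,850 − $8,900 = −$50 applied to Marchetti: Marchetti becomes $950.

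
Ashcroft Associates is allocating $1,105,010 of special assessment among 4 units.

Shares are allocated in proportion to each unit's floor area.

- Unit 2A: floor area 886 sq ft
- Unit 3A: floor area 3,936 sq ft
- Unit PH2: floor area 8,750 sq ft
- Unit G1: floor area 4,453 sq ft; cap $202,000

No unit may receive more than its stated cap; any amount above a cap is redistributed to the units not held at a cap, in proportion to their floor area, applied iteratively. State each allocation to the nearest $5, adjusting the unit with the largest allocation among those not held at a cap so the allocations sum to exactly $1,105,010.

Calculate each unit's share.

Combined floor area = 18,025.
Unconstrained shares: Unit 2A 54,315.61; Unit 3A 241,293.72; Unit PH2 536,412.62; Unit G1 272,988.05.
Held at cap: Unit G1 ($202,000); balance $903,010 reallocated over remaining floor area 13,572.
Shares after redistribution: Unit 2A 58,949.81 → $58,950; Unit 3A 261,880.88 → $261,880; Unit PH2 582,179.30 → $582,180.

Unit 2A: $58,950 | Unit 3A: $261,880 | Unit PH2: $582,180 | Unit G1: $202,000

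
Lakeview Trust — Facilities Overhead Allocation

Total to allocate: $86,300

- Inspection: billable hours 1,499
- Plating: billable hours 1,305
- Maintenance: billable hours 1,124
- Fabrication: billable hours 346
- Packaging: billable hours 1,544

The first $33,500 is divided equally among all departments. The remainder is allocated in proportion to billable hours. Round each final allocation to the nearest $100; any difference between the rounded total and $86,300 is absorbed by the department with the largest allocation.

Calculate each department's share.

Inspection: $20,300; Plating: $18,500; Maintenance: $16,900; Fabrication: $9,800; Packaging: $20,800

First tranche $33,500 split equally: $6,700 each.
Remainder $52,800 by billable hours (total 5,818): Inspection 13,603.85 → $13,600; Plating 11,843.25 → $11,800; Maintenance 10,200.62 → $10,200; Fabrication 3,140.05 → $3,100; Packaging 14,012.24 → $14,000.
Rounding difference +$100 on remainder applied to Packaging.
Totals: Inspection $6,700 + $13,600 = $20,300; Plating $6,700 + $11,800 = $18,500; Maintenance $6,700 + $10,200 = $16,900; Fabrication $6,700 + $3,100 = $9,800; Packaging $6,700 + $14,100 = $20,800.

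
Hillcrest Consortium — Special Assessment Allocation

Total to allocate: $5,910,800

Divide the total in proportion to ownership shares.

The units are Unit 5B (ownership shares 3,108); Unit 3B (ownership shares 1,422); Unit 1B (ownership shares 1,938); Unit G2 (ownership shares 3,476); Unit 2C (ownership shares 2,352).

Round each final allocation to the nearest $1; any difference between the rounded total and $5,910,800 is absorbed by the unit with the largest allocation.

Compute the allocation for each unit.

Combined ownership shares = 12,296.
Unrounded shares: Unit 5B 3,108/12,296 × $5,910,800 = 1,494,044.11; Unit 3B 1,422/12,296 × $5,910,800 = 683,568.45; Unit 1B 1,938/12,296 × $5,910,800 = 931,614.38; Unit G2 3,476/12,296 × $5,910,800 = 1,670,945.09; Unit 2C 2,352/12,296 × $5,910,800 = 1,130,627.98.
Rounded to nearest $1: Unit 5B $1,494,044; Unit 3B $683,568; Unit 1B $931,614; Unit G2 $1,670,945; Unit 2C $1,130,628. Sum = $5,910,799.
Difference $5,910,800 − $5,910,799 = +$1 applied to largest allocation (Unit G2): Unit G2 becomes $1,670,946.

Unit 5B: $1,494,044 | Unit 3B: $683,568 | Unit 1B: $931,614 | Unit G2: $1,670,946 | Unit 2C: $1,130,628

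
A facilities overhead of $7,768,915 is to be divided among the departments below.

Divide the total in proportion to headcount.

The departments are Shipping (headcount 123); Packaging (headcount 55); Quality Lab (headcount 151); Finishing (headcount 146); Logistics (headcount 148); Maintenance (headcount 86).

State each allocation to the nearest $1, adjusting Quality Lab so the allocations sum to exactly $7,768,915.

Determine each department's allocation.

Shipping: $1,347,781; Packaging: $602,666; Quality Lab: $1,654,592; Finishing: $1,599,805; Logistics: $1,621,720; Maintenance: $942,351

Sum of headcount: 709.
Proportional shares: Shipping 123/709 × $7,768,915 = 1,347,780.74; Packaging 55/709 × $7,768,915 = 602,666.18; Quality Lab 151/709 × $7,768,915 = 1,654,592.62; Finishing 146/709 × $7,768,915 = 1,599,804.78; Logistics 148/709 × $7,768,915 = 1,621,719.92; Maintenance 86/709 × $7,768,915 = 942,350.76.
After rounding ($1): Shipping $1,347,781; Packaging $602,666; Quality Lab $1,654,593; Finishing $1,599,805; Logistics $1,621,720; Maintenance $942,351. Sum = $7,768,916.
Difference $7,768,915 − $7,768,916 = −$1 applied to Quality Lab: Quality Lab becomes $1,654,592.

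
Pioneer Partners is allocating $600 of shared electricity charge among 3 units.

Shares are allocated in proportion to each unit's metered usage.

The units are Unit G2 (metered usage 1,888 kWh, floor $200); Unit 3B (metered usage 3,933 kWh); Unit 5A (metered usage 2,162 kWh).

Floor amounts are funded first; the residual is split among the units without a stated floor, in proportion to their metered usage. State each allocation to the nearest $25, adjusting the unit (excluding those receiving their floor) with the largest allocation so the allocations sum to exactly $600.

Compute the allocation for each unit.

Unit G2: $200 | Unit 3B: $250 | Unit 5A: $150

Minimums first: Unit G2 $200. Remaining pool $400.
Remaining pool split over remaining metered usage 6,095: Unit 3B 258.11 → $250; Unit 5A 141.89 → $150.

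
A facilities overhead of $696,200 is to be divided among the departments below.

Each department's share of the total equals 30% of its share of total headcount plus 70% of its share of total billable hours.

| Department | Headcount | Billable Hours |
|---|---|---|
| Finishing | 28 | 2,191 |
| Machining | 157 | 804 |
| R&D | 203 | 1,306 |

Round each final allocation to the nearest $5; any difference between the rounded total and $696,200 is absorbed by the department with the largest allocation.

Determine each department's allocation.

Finishing: $263,330; Machining: $175,615; R&D: $257,255

Headcount total 388; billable hours total 4,301.
Composite weights (30% headcount + 70% billable hours): Finishing 0.3782; Machining 0.2522; R&D 0.3695.
Unrounded shares: Finishing 263,331.37; Machining 175,613.00; R&D 257,255.63.
At nearest $5: Finishing $263,330; Machining $175,615; R&D $257,255. Sum = $696,200.
Sum already equals the total — no adjustment.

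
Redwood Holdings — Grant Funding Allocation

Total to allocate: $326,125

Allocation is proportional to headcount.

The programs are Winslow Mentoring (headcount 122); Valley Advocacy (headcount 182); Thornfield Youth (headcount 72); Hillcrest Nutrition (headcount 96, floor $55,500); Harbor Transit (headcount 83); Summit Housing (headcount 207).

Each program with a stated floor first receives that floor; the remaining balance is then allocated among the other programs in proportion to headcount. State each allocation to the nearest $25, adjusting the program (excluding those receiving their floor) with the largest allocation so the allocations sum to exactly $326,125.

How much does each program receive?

Winslow Mentoring: $49,575; Valley Advocacy: $73,950; Thornfield Youth: $29,250; Hillcrest Nutrition: $55,500; Harbor Transit: $33,725; Summit Housing: $84,125

Minimums first: Hillcrest Nutrition $55,500. Residual $270,625.
Residual split over remaining headcount 666: Winslow Mentoring 49,573.95 → $49,575; Valley Advocacy 73,954.58 → $73,950; Thornfield Youth 29,256.76 → $29,250; Harbor Transit 33,726.54 → $33,725; Summit Housing 84,113.18 → $84,125.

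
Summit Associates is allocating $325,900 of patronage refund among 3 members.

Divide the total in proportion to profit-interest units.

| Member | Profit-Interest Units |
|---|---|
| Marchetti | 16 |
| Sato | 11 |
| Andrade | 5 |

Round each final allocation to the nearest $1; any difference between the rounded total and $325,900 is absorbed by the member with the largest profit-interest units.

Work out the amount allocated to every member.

Marchetti: $162,950; Sato: $112,028; Andrade: $50,922

Sum of profit-interest units: 16 + 11 + 5 = 32.
Raw shares: Marchetti 162,950.00; Sato 112,028.12; Andrade 50,921.88.
Rounded to nearest $1: Marchetti $162,950; Sato $112,028; Andrade $50,922. Sum = $325,900.
Sum already equals the total — no adjustment.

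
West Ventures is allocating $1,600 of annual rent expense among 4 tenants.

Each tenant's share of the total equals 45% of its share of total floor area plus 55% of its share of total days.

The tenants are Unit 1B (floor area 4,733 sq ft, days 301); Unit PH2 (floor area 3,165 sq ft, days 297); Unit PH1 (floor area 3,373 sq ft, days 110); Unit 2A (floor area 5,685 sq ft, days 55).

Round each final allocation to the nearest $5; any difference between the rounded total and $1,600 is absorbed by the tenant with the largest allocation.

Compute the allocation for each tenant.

Floor area total 16,956; days total 763.
Combined weights (45% floor area + 55% days): Unit 1B 0.3426; Unit PH2 0.2981; Unit PH1 0.1688; Unit 2A 0.1905.
Proportional shares: Unit 1B 548.13; Unit PH2 476.94; Unit PH1 270.09; Unit 2A 304.84.
At nearest $5: Unit 1B $550; Unit PH2 $475; Unit PH1 $270; Unit 2A $305. Sum = $1,600.
Rounded total matches; no reconciliation needed.

Unit 1B: $550 · Unit PH2: $475 · Unit PH1: $270 · Unit 2A: $305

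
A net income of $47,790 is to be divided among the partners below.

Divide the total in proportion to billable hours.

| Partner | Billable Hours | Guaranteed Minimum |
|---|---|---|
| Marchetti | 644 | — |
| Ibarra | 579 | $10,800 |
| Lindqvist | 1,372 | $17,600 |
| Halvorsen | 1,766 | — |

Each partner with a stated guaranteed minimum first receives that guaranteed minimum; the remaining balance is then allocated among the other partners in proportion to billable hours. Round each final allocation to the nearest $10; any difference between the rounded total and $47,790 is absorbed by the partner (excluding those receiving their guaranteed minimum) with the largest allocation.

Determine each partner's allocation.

Minimums first: Ibarra $10,800; Lindqvist $17,600. Remaining pool $19,390.
Remaining pool split over remaining billable hours 2,410: Marchetti 5,181.39 → $5,180; Halvorsen 14,208.61 → $14,210.

Marchetti: $5,180 | Ibarra: $10,800 | Lindqvist: $17,600 | Halvorsen: $14,210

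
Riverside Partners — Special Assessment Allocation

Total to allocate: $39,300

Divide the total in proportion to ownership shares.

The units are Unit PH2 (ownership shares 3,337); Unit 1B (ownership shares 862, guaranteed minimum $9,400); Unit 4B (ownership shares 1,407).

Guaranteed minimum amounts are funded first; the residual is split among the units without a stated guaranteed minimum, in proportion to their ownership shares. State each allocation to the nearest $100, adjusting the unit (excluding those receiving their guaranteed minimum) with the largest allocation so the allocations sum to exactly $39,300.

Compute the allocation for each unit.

Minimums first: Unit 1B $9,400. Residual $29,900.
Residual split over remaining ownership shares 4,744: Unit PH2 21,032.10 → $21,000; Unit 4B 8,867.90 → $8,900.

Unit PH2: $21,000 · Unit 1B: $9,400 · Unit 4B: $8,900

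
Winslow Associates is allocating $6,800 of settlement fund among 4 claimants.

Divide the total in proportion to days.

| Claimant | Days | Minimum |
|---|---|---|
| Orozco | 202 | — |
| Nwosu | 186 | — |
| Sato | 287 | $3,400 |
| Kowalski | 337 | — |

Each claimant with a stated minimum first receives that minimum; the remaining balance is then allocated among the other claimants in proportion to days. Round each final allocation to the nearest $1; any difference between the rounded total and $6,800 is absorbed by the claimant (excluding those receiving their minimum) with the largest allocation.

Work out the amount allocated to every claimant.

Orozco: $947 | Nwosu: $872 | Sato: $3,400 | Kowalski: $1,581

Guaranteed amounts: Sato $3,400. Residual $3,400.
Residual split over remaining days 725: Orozco 947.31 → $947; Nwosu 872.28 → $872; Kowalski 1,580.41 → $1,580.
Rounding difference +$1 applied to Kowalski → $1,581.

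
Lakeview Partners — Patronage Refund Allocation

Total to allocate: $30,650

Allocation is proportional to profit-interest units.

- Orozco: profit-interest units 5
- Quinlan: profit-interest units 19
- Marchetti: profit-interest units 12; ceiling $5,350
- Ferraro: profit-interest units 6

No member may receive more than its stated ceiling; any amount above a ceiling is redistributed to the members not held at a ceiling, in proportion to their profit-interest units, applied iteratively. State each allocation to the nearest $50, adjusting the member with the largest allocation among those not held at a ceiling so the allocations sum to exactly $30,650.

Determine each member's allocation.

Orozco: $4,200 | Quinlan: $16,050 | Marchetti: $5,350 | Ferraro: $5,050

Combined profit-interest units = 42.
Proportional shares (ignoring caps): Orozco 3,648.81; Quinlan 13,865.48; Marchetti 8,757.14; Ferraro 4,378.57.
Held at cap: Marchetti ($5,350); remaining pool $25,300 reallocated over remaining profit-interest units 30.
Remaining shares: Orozco 4,216.67 → $4,200; Quinlan 16,023.33 → $16,000; Ferraro 5,060.00 → $5,050.
Rounding difference +$50 applied to Quinlan → $16,050.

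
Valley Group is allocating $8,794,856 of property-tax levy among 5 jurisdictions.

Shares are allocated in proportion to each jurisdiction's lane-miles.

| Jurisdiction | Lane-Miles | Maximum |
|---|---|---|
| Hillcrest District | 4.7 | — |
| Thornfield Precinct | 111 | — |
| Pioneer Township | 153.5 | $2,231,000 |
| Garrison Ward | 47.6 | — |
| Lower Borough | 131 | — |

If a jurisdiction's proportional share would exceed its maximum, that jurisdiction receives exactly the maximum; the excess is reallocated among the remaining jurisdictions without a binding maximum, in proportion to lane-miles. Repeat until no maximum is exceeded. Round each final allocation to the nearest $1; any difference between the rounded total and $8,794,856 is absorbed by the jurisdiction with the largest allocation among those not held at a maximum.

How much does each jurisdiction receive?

Lane-miles total: 447.8.
Unconstrained shares: Hillcrest District 92,308.67; Thornfield Precinct 2,180,055.86; Pioneer Township 3,014,761.94; Garrison Ward 934,870.80; Lower Borough 2,572,858.72.
Cap binds for Pioneer Township ($2,231,000); residual $6,563,856 reallocated over remaining lane-miles 294.3.
Redistributed shares: Hillcrest District 104,825.43 → $104,825; Thornfield Precinct 2,475,664.34 → $2,475,664; Garrison Ward 1,061,636.24 → $1,061,636; Lower Borough 2,921,729.99 → $2,921,730.
Rounding difference +$1 applied to Lower Borough → $2,921,731.

Hillcrest District: $104,825; Thornfield Precinct: $2,475,664; Pioneer Township: $2,231,000; Garrison Ward: $1,061,636; Lower Borough: $2,921,731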